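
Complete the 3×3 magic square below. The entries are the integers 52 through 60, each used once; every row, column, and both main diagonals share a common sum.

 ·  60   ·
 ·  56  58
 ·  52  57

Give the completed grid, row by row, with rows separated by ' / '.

The entries are 52 through 60, which sum to 504, so each line sums to 504/3 = 168.
From row 2, 168 − (56 + 58) gives (2,1) = 54.
Row 3 needs 168; the known cells sum to 109, so (3,1) = 59.
The remaining cell in column 1 is (1,1) = 168 − 113 = 55.
The remaining cell in column 3 is (1,3) = 168 − 115 = 53.

55 60 53 / 54 56 58 / 59 52 57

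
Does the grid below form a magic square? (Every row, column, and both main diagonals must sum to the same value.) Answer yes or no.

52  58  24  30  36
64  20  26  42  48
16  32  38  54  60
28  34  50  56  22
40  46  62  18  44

No — column 3 sums to 200 but row 5 sums to 210.

Row 1: 52 + 58 + 24 + 30 + 36 = 200.
Row 2: 64 + 20 + 26 + 42 + 48 = 200.
Row 3: 16 + 32 + 38 + 54 + 60 = 200.
Row 4: 28 + 34 + 50 + 56 + 22 = 190.
Row 5: 40 + 46 + 62 + 18 + 44 = 210.
Column 1: 52 + 64 + 16 + 28 + 40 = 200.
Column 2: 58 + 20 + 32 + 34 + 46 = 190.
Column 3: 24 + 26 + 38 + 50 + 62 = 200.
Column 4: 30 + 42 + 54 + 56 + 18 = 200.
Column 5: 36 + 48 + 60 + 22 + 44 = 210.
Main diagonal: 52 + 20 + 38 + 56 + 44 = 210.
Anti-diagonal: 36 + 42 + 38 + 34 + 40 = 190.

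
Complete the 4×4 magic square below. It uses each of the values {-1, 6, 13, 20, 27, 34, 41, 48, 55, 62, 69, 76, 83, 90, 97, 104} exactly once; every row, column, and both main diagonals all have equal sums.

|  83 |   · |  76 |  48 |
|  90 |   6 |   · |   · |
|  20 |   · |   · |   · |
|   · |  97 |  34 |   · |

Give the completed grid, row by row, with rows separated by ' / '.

The 16 entries sum to 824, so each line sums to 824/4 = 206.
Row 1: 83 + 76 + 48 + ? = 206, so (1,2) = -1.
Column 1: 83 + 90 + 20 + ? = 206, so (4,1) = 13.
Column 2 must total 206; the given cells sum to 102, so (3,2) = 104.
Anti-diagonal must total 206; the given cells sum to 165, so (2,3) = 41.
Using row 2: 90 + 6 + 41 + ? → (2,4) = 206 − 137 = 69.
Row 4 must total 206; the given cells sum to 144, so (4,4) = 62.
Column 3 needs 206; the known cells sum to 151, so (3,3) = 55.
From column 4, 206 − (48 + 69 + 62) gives (3,4) = 27.

83 -1 76 48 / 90 6 41 69 / 20 104 55 27 / 13 97 34 62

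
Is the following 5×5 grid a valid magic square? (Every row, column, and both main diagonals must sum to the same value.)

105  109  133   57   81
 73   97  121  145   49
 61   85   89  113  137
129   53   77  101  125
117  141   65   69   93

Row 1: 105 + 109 + 133 + 57 + 81 = 485.
Row 2: 73 + 97 + 121 + 145 + 49 = 485.
Row 3: 61 + 85 + 89 + 113 + 137 = 485.
Row 4: 129 + 53 + 77 + 101 + 125 = 485.
Row 5: 117 + 141 + 65 + 69 + 93 = 485.
Column 1: 105 + 73 + 61 + 129 + 117 = 485.
Column 2: 109 + 97 + 85 + 53 + 141 = 485.
Column 3: 133 + 121 + 89 + 77 + 65 = 485.
Column 4: 57 + 145 + 113 + 101 + 69 = 485.
Column 5: 81 + 49 + 137 + 125 + 93 = 485.
Main diagonal: 105 + 97 + 89 + 101 + 93 = 485.
Anti-diagonal: 81 + 145 + 89 + 53 + 117 = 485.
All lines sum to 485.

Yes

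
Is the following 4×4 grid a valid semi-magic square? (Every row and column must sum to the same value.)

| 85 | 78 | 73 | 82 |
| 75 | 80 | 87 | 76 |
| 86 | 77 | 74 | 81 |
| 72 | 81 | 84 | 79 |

No — column 3 sums to 318 but column 2 sums to 316.

Row 1: 85 + 78 + 73 + 82 = 318.
Row 2: 75 + 80 + 87 + 76 = 318.
Row 3: 86 + 77 + 74 + 81 = 318.
Row 4: 72 + 81 + 84 + 79 = 316.
Column 1: 85 + 75 + 86 + 72 = 318.
Column 2: 78 + 80 + 77 + 81 = 316.
Column 3: 73 + 87 + 74 + 84 = 318.
Column 4: 82 + 76 + 81 + 79 = 318.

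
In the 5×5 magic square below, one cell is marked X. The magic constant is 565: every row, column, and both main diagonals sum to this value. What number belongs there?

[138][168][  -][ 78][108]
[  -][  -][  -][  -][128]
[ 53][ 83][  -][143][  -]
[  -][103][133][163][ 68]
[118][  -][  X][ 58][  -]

The remaining cell in row 1 is (1,3) = 565 − 492 = 73.
Row 4 must total 565; the given cells sum to 467, so (4,1) = 98.
Column 1: 138 + 53 + 98 + 118 + ? = 565, so (2,1) = 158.
Column 4: 78 + 143 + 163 + 58 + ? = 565, so (2,4) = 123.
Using anti-diagonal: 108 + 123 + 103 + 118 + ? → (3,3) = 565 − 452 = 113.
Using row 3: 53 + 83 + 113 + 143 + ? → (3,5) = 565 − 392 = 173.
From column 5, 565 − (108 + 128 + 173 + 68) gives (5,5) = 88.
The remaining cell in main diagonal is (2,2) = 565 − 502 = 63.
Using row 2: 158 + 63 + 123 + 128 + ? → (2,3) = 565 − 472 = 93.
Using column 2: 168 + 63 + 83 + 103 + ? → (5,2) = 565 − 417 = 148.
From column 3, 565 − (73 + 93 + 113 + 133) gives (5,3) = 153.

153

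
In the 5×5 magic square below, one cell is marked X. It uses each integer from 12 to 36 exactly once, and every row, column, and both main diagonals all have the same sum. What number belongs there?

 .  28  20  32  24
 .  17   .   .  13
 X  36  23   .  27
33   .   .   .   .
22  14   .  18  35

19

The entries are 12 through 36, which sum to 600, so each line sums to 600/5 = 120.
Row 1: 28 + 20 + 32 + 24 + ? = 120, so (1,1) = 16.
Row 5 needs 120; the known cells sum to 89, so (5,3) = 31.
From column 2, 120 − (28 + 17 + 36 + 14) gives (4,2) = 25.
Column 5 must total 120; the given cells sum to 99, so (4,5) = 21.
Using main diagonal: 16 + 17 + 23 + 35 + ? → (4,4) = 120 − 91 = 29.
Anti-diagonal must total 120; the given cells sum to 94, so (2,4) = 26.
Using row 4: 33 + 25 + 29 + 21 + ? → (4,3) = 120 − 108 = 12.
The remaining cell in column 3 is (2,3) = 120 − 86 = 34.
Column 4: 32 + 26 + 29 + 18 + ? = 120, so (3,4) = 15.
Row 2 needs 120; the known cells sum to 90, so (2,1) = 30.
Row 3: 36 + 23 + 15 + 27 + ? = 120, so (3,1) = 19.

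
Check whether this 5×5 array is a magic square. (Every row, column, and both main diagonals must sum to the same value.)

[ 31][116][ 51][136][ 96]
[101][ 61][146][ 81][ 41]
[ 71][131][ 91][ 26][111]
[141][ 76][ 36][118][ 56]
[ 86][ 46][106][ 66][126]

Row 1: 31 + 116 + 51 + 136 + 96 = 430.
Row 2: 101 + 61 + 146 + 81 + 41 = 430.
Row 3: 71 + 131 + 91 + 26 + 111 = 430.
Row 4: 141 + 76 + 36 + 118 + 56 = 427.
Row 5: 86 + 46 + 106 + 66 + 126 = 430.
Column 1: 31 + 101 + 71 + 141 + 86 = 430.
Column 2: 116 + 61 + 131 + 76 + 46 = 430.
Column 3: 51 + 146 + 91 + 36 + 106 = 430.
Column 4: 136 + 81 + 26 + 118 + 66 = 427.
Column 5: 96 + 41 + 111 + 56 + 126 = 430.
Main diagonal: 31 + 61 + 91 + 118 + 126 = 427.
Anti-diagonal: 96 + 81 + 91 + 76 + 86 = 430.

No — row 4 sums to 427 but row 1 sums to 430.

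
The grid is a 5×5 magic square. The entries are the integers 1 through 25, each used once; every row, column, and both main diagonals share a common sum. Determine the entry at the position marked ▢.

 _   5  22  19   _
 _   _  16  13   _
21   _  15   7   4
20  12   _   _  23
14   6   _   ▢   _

25

The entries are 1 through 25, which sum to 325, so each line sums to 325/5 = 65.
Using row 3: 21 + 15 + 7 + 4 + ? → (3,2) = 65 − 47 = 18.
Column 2: 5 + 18 + 12 + 6 + ? = 65, so (2,2) = 24.
Anti-diagonal: 13 + 15 + 12 + 14 + ? = 65, so (1,5) = 11.
From row 1, 65 − (5 + 22 + 19 + 11) gives (1,1) = 8.
Column 1: 8 + 21 + 20 + 14 + ? = 65, so (2,1) = 2.
Using row 2: 2 + 24 + 16 + 13 + ? → (2,5) = 65 − 55 = 10.
From column 5, 65 − (11 + 10 + 4 + 23) gives (5,5) = 17.
Main diagonal needs 65; the known cells sum to 64, so (4,4) = 1.
Row 4: 20 + 12 + 1 + 23 + ? = 65, so (4,3) = 9.
Column 3 must total 65; the given cells sum to 62, so (5,3) = 3.
Using column 4: 19 + 13 + 7 + 1 + ? → (5,4) = 65 − 40 = 25.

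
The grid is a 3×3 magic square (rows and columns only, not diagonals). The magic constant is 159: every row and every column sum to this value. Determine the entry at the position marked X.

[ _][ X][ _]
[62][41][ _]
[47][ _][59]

65

Using row 2: 62 + 41 + ? → (2,3) = 159 − 103 = 56.
The remaining cell in row 3 is (3,2) = 159 − 106 = 53.
Column 1 needs 159; the known cells sum to 109, so (1,1) = 50.
The remaining cell in column 2 is (1,2) = 159 − 94 = 65.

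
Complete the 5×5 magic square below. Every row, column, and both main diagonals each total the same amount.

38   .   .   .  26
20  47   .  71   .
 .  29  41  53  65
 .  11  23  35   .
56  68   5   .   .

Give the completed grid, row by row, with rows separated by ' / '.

Anti-diagonal is already complete: 26 + 71 + 41 + 11 + 56 = 205, so that is the magic constant.
Row 3 must total 205; the given cells sum to 188, so (3,1) = 17.
Column 1 must total 205; the given cells sum to 131, so (4,1) = 74.
Using column 2: 47 + 29 + 11 + 68 + ? → (1,2) = 205 − 155 = 50.
Main diagonal must total 205; the given cells sum to 161, so (5,5) = 44.
From row 4, 205 − (74 + 11 + 23 + 35) gives (4,5) = 62.
The remaining cell in row 5 is (5,4) = 205 − 173 = 32.
From column 4, 205 − (71 + 53 + 35 + 32) gives (1,4) = 14.
Column 5 must total 205; the given cells sum to 197, so (2,5) = 8.
Row 1 needs 205; the known cells sum to 128, so (1,3) = 77.
Row 2 must total 205; the given cells sum to 146, so (2,3) = 59.

38 50 77 14 26 / 20 47 59 71 8 / 17 29 41 53 65 / 74 11 23 35 62 / 56 68 5 32 44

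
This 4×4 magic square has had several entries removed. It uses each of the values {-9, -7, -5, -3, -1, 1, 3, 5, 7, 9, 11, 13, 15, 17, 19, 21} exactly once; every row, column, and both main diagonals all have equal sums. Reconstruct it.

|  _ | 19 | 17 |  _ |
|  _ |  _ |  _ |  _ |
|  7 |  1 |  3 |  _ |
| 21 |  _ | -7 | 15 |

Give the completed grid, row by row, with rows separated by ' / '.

The 16 entries sum to 96, so each line sums to 96/4 = 24.
Using row 3: 7 + 1 + 3 + ? → (3,4) = 24 − 11 = 13.
Row 4 needs 24; the known cells sum to 29, so (4,2) = -5.
Using column 2: 19 + 1 + (-5) + ? → (2,2) = 24 − 15 = 9.
The remaining cell in column 3 is (2,3) = 24 − 13 = 11.
Main diagonal: 9 + 3 + 15 + ? = 24, so (1,1) = -3.
The remaining cell in anti-diagonal is (1,4) = 24 − 33 = -9.
From column 1, 24 − (-3 + 7 + 21) gives (2,1) = -1.
From column 4, 24 − (-9 + 13 + 15) gives (2,4) = 5.

-3 19 17 -9 / -1 9 11 5 / 7 1 3 13 / 21 -5 -7 15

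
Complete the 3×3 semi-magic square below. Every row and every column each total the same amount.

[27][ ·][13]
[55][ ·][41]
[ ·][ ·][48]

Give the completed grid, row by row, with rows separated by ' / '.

27 62 13 / 55 6 41 / 20 34 48

Column 3 is already complete: 13 + 41 + 48 = 102, so that is the magic constant.
Row 1 needs 102; the known cells sum to 40, so (1,2) = 62.
The remaining cell in row 2 is (2,2) = 102 − 96 = 6.
Using column 1: 27 + 55 + ? → (3,1) = 102 − 82 = 20.
Using column 2: 62 + 6 + ? → (3,2) = 102 − 68 = 34.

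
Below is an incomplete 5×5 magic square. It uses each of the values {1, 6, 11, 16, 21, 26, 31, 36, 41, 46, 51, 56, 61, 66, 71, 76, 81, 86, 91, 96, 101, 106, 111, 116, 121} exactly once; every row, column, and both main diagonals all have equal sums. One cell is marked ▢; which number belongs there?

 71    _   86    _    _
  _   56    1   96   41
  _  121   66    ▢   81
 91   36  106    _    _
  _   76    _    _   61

11

The 25 entries sum to 1525, so each line sums to 1525/5 = 305.
The remaining cell in row 2 is (2,1) = 305 − 194 = 111.
Column 2 needs 305; the known cells sum to 289, so (1,2) = 16.
Column 3: 86 + 1 + 66 + 106 + ? = 305, so (5,3) = 46.
Main diagonal needs 305; the known cells sum to 254, so (4,4) = 51.
From row 4, 305 − (91 + 36 + 106 + 51) gives (4,5) = 21.
Column 5 needs 305; the known cells sum to 204, so (1,5) = 101.
Anti-diagonal needs 305; the known cells sum to 299, so (5,1) = 6.
Using row 1: 71 + 16 + 86 + 101 + ? → (1,4) = 305 − 274 = 31.
Row 5 must total 305; the given cells sum to 189, so (5,4) = 116.
From column 1, 305 − (71 + 111 + 91 + 6) gives (3,1) = 26.
The remaining cell in column 4 is (3,4) = 305 − 294 = 11.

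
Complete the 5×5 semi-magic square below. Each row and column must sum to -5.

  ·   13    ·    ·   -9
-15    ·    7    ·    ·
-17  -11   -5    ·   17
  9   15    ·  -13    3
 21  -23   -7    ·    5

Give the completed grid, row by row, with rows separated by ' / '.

From row 3, -5 − (-17 + (-11) + (-5) + 17) gives (3,4) = 11.
Row 4: 9 + 15 + (-13) + 3 + ? = -5, so (4,3) = -19.
From row 5, -5 − (21 + (-23) + (-7) + 5) gives (5,4) = -1.
The remaining cell in column 1 is (1,1) = -5 − (-2) = -3.
Column 2: 13 + (-11) + 15 + (-23) + ? = -5, so (2,2) = 1.
Column 3 must total -5; the given cells sum to -24, so (1,3) = 19.
From column 5, -5 − (-9 + 17 + 3 + 5) gives (2,5) = -21.
Using row 1: -3 + 13 + 19 + (-9) + ? → (1,4) = -5 − 20 = -25.
Row 2: -15 + 1 + 7 + (-21) + ? = -5, so (2,4) = 23.

-3 13 19 -25 -9 / -15 1 7 23 -21 / -17 -11 -5 11 17 / 9 15 -19 -13 3 / 21 -23 -7 -1 5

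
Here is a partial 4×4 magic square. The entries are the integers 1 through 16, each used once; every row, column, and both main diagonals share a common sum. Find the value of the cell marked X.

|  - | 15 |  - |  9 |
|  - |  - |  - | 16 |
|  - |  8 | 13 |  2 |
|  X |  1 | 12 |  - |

14

The entries are 1 through 16, which sum to 136, so each line sums to 136/4 = 34.
Row 3 needs 34; the known cells sum to 23, so (3,1) = 11.
The remaining cell in column 2 is (2,2) = 34 − 24 = 10.
Using column 4: 9 + 16 + 2 + ? → (4,4) = 34 − 27 = 7.
Main diagonal needs 34; the known cells sum to 30, so (1,1) = 4.
Row 1: 4 + 15 + 9 + ? = 34, so (1,3) = 6.
From row 4, 34 − (1 + 12 + 7) gives (4,1) = 14.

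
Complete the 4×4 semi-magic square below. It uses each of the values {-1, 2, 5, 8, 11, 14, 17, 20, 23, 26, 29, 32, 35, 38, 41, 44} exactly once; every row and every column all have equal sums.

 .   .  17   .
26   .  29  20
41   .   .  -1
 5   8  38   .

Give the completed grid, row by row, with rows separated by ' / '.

The 16 entries sum to 344, so each line sums to 344/4 = 86.
Row 2: 26 + 29 + 20 + ? = 86, so (2,2) = 11.
Row 4 must total 86; the given cells sum to 51, so (4,4) = 35.
Column 1: 26 + 41 + 5 + ? = 86, so (1,1) = 14.
Using column 3: 17 + 29 + 38 + ? → (3,3) = 86 − 84 = 2.
Using column 4: 20 + (-1) + 35 + ? → (1,4) = 86 − 54 = 32.
The remaining cell in row 1 is (1,2) = 86 − 63 = 23.
Row 3: 41 + 2 + (-1) + ? = 86, so (3,2) = 44.

14 23 17 32 / 26 11 29 20 / 41 44 2 -1 / 5 8 38 35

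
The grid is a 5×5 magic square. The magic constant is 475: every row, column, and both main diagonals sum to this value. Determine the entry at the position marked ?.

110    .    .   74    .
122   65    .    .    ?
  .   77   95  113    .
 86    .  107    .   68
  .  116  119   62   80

From row 5, 475 − (116 + 119 + 62 + 80) gives (5,1) = 98.
Column 1 must total 475; the given cells sum to 416, so (3,1) = 59.
Main diagonal must total 475; the given cells sum to 350, so (4,4) = 125.
The remaining cell in row 3 is (3,5) = 475 − 344 = 131.
The remaining cell in row 4 is (4,2) = 475 − 386 = 89.
Using column 2: 65 + 77 + 89 + 116 + ? → (1,2) = 475 − 347 = 128.
The remaining cell in column 4 is (2,4) = 475 − 374 = 101.
From anti-diagonal, 475 − (101 + 95 + 89 + 98) gives (1,5) = 92.
Row 1: 110 + 128 + 74 + 92 + ? = 475, so (1,3) = 71.
From column 3, 475 − (71 + 95 + 107 + 119) gives (2,3) = 83.
The remaining cell in column 5 is (2,5) = 475 − 371 = 104.

104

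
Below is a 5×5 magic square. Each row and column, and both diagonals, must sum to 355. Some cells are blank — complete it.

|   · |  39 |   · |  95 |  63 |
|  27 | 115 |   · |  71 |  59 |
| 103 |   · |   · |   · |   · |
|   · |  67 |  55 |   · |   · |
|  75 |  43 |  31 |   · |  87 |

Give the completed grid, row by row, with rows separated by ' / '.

51 39 107 95 63 / 27 115 83 71 59 / 103 91 79 47 35 / 99 67 55 23 111 / 75 43 31 119 87

Row 2 must total 355; the given cells sum to 272, so (2,3) = 83.
Row 5 needs 355; the known cells sum to 236, so (5,4) = 119.
Column 2 must total 355; the given cells sum to 264, so (3,2) = 91.
From anti-diagonal, 355 − (63 + 71 + 67 + 75) gives (3,3) = 79.
Column 3: 83 + 79 + 55 + 31 + ? = 355, so (1,3) = 107.
Row 1: 39 + 107 + 95 + 63 + ? = 355, so (1,1) = 51.
Using column 1: 51 + 27 + 103 + 75 + ? → (4,1) = 355 − 256 = 99.
Using main diagonal: 51 + 115 + 79 + 87 + ? → (4,4) = 355 − 332 = 23.
The remaining cell in row 4 is (4,5) = 355 − 244 = 111.
Column 4: 95 + 71 + 23 + 119 + ? = 355, so (3,4) = 47.
Column 5: 63 + 59 + 111 + 87 + ? = 355, so (3,5) = 35.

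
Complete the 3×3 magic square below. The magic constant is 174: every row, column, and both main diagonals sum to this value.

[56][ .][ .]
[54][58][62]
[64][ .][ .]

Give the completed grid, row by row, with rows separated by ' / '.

From main diagonal, 174 − (56 + 58) gives (3,3) = 60.
Using anti-diagonal: 58 + 64 + ? → (1,3) = 174 − 122 = 52.
Row 1: 56 + 52 + ? = 174, so (1,2) = 66.
Row 3 needs 174; the known cells sum to 124, so (3,2) = 50.

56 66 52 / 54 58 62 / 64 50 60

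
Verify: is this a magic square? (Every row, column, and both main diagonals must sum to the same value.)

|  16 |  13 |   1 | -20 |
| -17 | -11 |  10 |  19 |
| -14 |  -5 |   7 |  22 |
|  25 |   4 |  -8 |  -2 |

No — column 4 sums to 19 but row 2 sums to 1.

Row 1: 16 + 13 + 1 + (-20) = 10.
Row 2: -17 + (-11) + 10 + 19 = 1.
Row 3: -14 + (-5) + 7 + 22 = 10.
Row 4: 25 + 4 + (-8) + (-2) = 19.
Column 1: 16 + (-17) + (-14) + 25 = 10.
Column 2: 13 + (-11) + (-5) + 4 = 1.
Column 3: 1 + 10 + 7 + (-8) = 10.
Column 4: -20 + 19 + 22 + (-2) = 19.
Main diagonal: 16 + (-11) + 7 + (-2) = 10.
Anti-diagonal: -20 + 10 + (-5) + 25 = 10.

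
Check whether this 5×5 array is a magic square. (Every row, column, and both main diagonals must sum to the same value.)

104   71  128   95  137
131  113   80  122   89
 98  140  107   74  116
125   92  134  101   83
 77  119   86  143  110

Yes

Row 1: 104 + 71 + 128 + 95 + 137 = 535.
Row 2: 131 + 113 + 80 + 122 + 89 = 535.
Row 3: 98 + 140 + 107 + 74 + 116 = 535.
Row 4: 125 + 92 + 134 + 101 + 83 = 535.
Row 5: 77 + 119 + 86 + 143 + 110 = 535.
Column 1: 104 + 131 + 98 + 125 + 77 = 535.
Column 2: 71 + 113 + 140 + 92 + 119 = 535.
Column 3: 128 + 80 + 107 + 134 + 86 = 535.
Column 4: 95 + 122 + 74 + 101 + 143 = 535.
Column 5: 137 + 89 + 116 + 83 + 110 = 535.
Main diagonal: 104 + 113 + 107 + 101 + 110 = 535.
Anti-diagonal: 137 + 122 + 107 + 92 + 77 = 535.
All lines sum to 535.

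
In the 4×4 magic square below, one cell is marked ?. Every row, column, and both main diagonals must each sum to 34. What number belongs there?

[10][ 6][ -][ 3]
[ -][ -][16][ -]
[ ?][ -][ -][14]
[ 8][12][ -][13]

11

From row 1, 34 − (10 + 6 + 3) gives (1,3) = 15.
Row 4 must total 34; the given cells sum to 33, so (4,3) = 1.
The remaining cell in column 3 is (3,3) = 34 − 32 = 2.
Column 4 must total 34; the given cells sum to 30, so (2,4) = 4.
Main diagonal needs 34; the known cells sum to 25, so (2,2) = 9.
Anti-diagonal needs 34; the known cells sum to 27, so (3,2) = 7.
Row 2: 9 + 16 + 4 + ? = 34, so (2,1) = 5.
From row 3, 34 − (7 + 2 + 14) gives (3,1) = 11.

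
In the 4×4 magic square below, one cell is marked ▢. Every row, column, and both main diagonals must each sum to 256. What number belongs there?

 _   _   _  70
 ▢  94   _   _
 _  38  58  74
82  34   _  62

From row 3, 256 − (38 + 58 + 74) gives (3,1) = 86.
Row 4: 82 + 34 + 62 + ? = 256, so (4,3) = 78.
Column 2 needs 256; the known cells sum to 166, so (1,2) = 90.
Column 4 must total 256; the given cells sum to 206, so (2,4) = 50.
From main diagonal, 256 − (94 + 58 + 62) gives (1,1) = 42.
Anti-diagonal: 70 + 38 + 82 + ? = 256, so (2,3) = 66.
The remaining cell in row 1 is (1,3) = 256 − 202 = 54.
Row 2 must total 256; the given cells sum to 210, so (2,1) = 46.

46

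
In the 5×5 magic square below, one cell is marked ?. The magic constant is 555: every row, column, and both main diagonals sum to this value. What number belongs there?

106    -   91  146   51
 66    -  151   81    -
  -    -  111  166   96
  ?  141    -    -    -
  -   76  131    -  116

86

The remaining cell in row 1 is (1,2) = 555 − 394 = 161.
From column 3, 555 − (91 + 151 + 111 + 131) gives (4,3) = 71.
From anti-diagonal, 555 − (51 + 81 + 111 + 141) gives (5,1) = 171.
Row 5: 171 + 76 + 131 + 116 + ? = 555, so (5,4) = 61.
Column 4 needs 555; the known cells sum to 454, so (4,4) = 101.
Main diagonal must total 555; the given cells sum to 434, so (2,2) = 121.
The remaining cell in row 2 is (2,5) = 555 − 419 = 136.
Column 2 needs 555; the known cells sum to 499, so (3,2) = 56.
Column 5 must total 555; the given cells sum to 399, so (4,5) = 156.
Row 3 needs 555; the known cells sum to 429, so (3,1) = 126.
Using row 4: 141 + 71 + 101 + 156 + ? → (4,1) = 555 − 469 = 86.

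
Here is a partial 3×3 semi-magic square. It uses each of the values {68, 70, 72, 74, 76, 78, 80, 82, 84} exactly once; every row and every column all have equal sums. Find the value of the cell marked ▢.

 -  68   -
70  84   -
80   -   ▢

72

The 9 entries sum to 684, so each line sums to 684/3 = 228.
Row 2: 70 + 84 + ? = 228, so (2,3) = 74.
Using column 1: 70 + 80 + ? → (1,1) = 228 − 150 = 78.
Column 2 must total 228; the given cells sum to 152, so (3,2) = 76.
The remaining cell in row 1 is (1,3) = 228 − 146 = 82.
Row 3 needs 228; the known cells sum to 156, so (3,3) = 72.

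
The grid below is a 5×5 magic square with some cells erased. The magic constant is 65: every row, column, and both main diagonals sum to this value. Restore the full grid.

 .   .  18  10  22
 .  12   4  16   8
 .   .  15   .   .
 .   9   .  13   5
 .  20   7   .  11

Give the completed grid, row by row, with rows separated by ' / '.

Using row 2: 12 + 4 + 16 + 8 + ? → (2,1) = 65 − 40 = 25.
Column 3 needs 65; the known cells sum to 44, so (4,3) = 21.
Using column 5: 22 + 8 + 5 + 11 + ? → (3,5) = 65 − 46 = 19.
Main diagonal needs 65; the known cells sum to 51, so (1,1) = 14.
Anti-diagonal needs 65; the known cells sum to 62, so (5,1) = 3.
Using row 1: 14 + 18 + 10 + 22 + ? → (1,2) = 65 − 64 = 1.
Row 4: 9 + 21 + 13 + 5 + ? = 65, so (4,1) = 17.
Using row 5: 3 + 20 + 7 + 11 + ? → (5,4) = 65 − 41 = 24.
Column 1 must total 65; the given cells sum to 59, so (3,1) = 6.
Column 2 must total 65; the given cells sum to 42, so (3,2) = 23.
Column 4: 10 + 16 + 13 + 24 + ? = 65, so (3,4) = 2.

14 1 18 10 22 / 25 12 4 16 8 / 6 23 15 2 19 / 17 9 21 13 5 / 3 20 7 24 11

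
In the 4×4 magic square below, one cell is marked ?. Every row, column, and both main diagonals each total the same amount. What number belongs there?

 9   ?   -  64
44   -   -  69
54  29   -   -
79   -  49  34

Column 1 is complete and sums to 186; that is the magic constant.
Using row 4: 79 + 49 + 34 + ? → (4,2) = 186 − 162 = 24.
From column 4, 186 − (64 + 69 + 34) gives (3,4) = 19.
From anti-diagonal, 186 − (64 + 29 + 79) gives (2,3) = 14.
The remaining cell in row 2 is (2,2) = 186 − 127 = 59.
Using row 3: 54 + 29 + 19 + ? → (3,3) = 186 − 102 = 84.
Using column 2: 59 + 29 + 24 + ? → (1,2) = 186 − 112 = 74.

74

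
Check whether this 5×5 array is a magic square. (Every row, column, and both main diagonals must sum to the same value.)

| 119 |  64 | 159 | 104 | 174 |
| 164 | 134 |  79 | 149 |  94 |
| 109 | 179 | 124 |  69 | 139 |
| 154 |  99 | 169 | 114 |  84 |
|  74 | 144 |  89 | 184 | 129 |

Yes

Row 1: 119 + 64 + 159 + 104 + 174 = 620.
Row 2: 164 + 134 + 79 + 149 + 94 = 620.
Row 3: 109 + 179 + 124 + 69 + 139 = 620.
Row 4: 154 + 99 + 169 + 114 + 84 = 620.
Row 5: 74 + 144 + 89 + 184 + 129 = 620.
Column 1: 119 + 164 + 109 + 154 + 74 = 620.
Column 2: 64 + 134 + 179 + 99 + 144 = 620.
Column 3: 159 + 79 + 124 + 169 + 89 = 620.
Column 4: 104 + 149 + 69 + 114 + 184 = 620.
Column 5: 174 + 94 + 139 + 84 + 129 = 620.
Main diagonal: 119 + 134 + 124 + 114 + 129 = 620.
Anti-diagonal: 174 + 149 + 124 + 99 + 74 = 620.
All lines sum to 620.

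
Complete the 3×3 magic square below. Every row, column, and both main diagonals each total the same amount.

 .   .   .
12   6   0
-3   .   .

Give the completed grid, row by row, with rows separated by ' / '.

Row 2 is already complete: 12 + 6 + 0 = 18, so that is the magic constant.
From column 1, 18 − (12 + (-3)) gives (1,1) = 9.
Using main diagonal: 9 + 6 + ? → (3,3) = 18 − 15 = 3.
From anti-diagonal, 18 − (6 + (-3)) gives (1,3) = 15.
Using row 1: 9 + 15 + ? → (1,2) = 18 − 24 = -6.
From row 3, 18 − (-3 + 3) gives (3,2) = 18.

9 -6 15 / 12 6 0 / -3 18 3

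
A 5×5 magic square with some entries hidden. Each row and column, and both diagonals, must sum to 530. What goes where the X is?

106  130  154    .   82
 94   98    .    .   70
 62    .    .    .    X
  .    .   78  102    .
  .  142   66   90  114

Row 1 needs 530; the known cells sum to 472, so (1,4) = 58.
Using row 5: 142 + 66 + 90 + 114 + ? → (5,1) = 530 − 412 = 118.
Using column 1: 106 + 94 + 62 + 118 + ? → (4,1) = 530 − 380 = 150.
The remaining cell in main diagonal is (3,3) = 530 − 420 = 110.
Column 3: 154 + 110 + 78 + 66 + ? = 530, so (2,3) = 122.
Row 2: 94 + 98 + 122 + 70 + ? = 530, so (2,4) = 146.
From column 4, 530 − (58 + 146 + 102 + 90) gives (3,4) = 134.
The remaining cell in anti-diagonal is (4,2) = 530 − 456 = 74.
Row 4: 150 + 74 + 78 + 102 + ? = 530, so (4,5) = 126.
From column 2, 530 − (130 + 98 + 74 + 142) gives (3,2) = 86.
Column 5 must total 530; the given cells sum to 392, so (3,5) = 138.

138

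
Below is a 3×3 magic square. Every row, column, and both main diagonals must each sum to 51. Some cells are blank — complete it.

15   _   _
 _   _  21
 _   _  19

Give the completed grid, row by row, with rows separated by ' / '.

15 25 11 / 13 17 21 / 23 9 19

The remaining cell in column 3 is (1,3) = 51 − 40 = 11.
Using main diagonal: 15 + 19 + ? → (2,2) = 51 − 34 = 17.
The remaining cell in anti-diagonal is (3,1) = 51 − 28 = 23.
Row 1: 15 + 11 + ? = 51, so (1,2) = 25.
The remaining cell in row 2 is (2,1) = 51 − 38 = 13.
The remaining cell in row 3 is (3,2) = 51 − 42 = 9.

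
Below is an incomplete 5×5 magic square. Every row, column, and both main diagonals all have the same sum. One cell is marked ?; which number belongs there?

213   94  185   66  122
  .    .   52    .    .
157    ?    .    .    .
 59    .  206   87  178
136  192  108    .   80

Row 1 is complete and sums to 680; that is the magic constant.
Row 4 must total 680; the given cells sum to 530, so (4,2) = 150.
From row 5, 680 − (136 + 192 + 108 + 80) gives (5,4) = 164.
From column 1, 680 − (213 + 157 + 59 + 136) gives (2,1) = 115.
Column 3 must total 680; the given cells sum to 551, so (3,3) = 129.
Main diagonal: 213 + 129 + 87 + 80 + ? = 680, so (2,2) = 171.
Anti-diagonal: 122 + 129 + 150 + 136 + ? = 680, so (2,4) = 143.
Row 2 needs 680; the known cells sum to 481, so (2,5) = 199.
From column 2, 680 − (94 + 171 + 150 + 192) gives (3,2) = 73.

73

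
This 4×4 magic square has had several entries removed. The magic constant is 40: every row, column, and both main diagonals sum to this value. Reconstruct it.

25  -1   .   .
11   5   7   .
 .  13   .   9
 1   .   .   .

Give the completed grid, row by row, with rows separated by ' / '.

Using row 2: 11 + 5 + 7 + ? → (2,4) = 40 − 23 = 17.
Column 1 must total 40; the given cells sum to 37, so (3,1) = 3.
Column 2: -1 + 5 + 13 + ? = 40, so (4,2) = 23.
Anti-diagonal: 7 + 13 + 1 + ? = 40, so (1,4) = 19.
Using row 1: 25 + (-1) + 19 + ? → (1,3) = 40 − 43 = -3.
Row 3 needs 40; the known cells sum to 25, so (3,3) = 15.
Using column 3: -3 + 7 + 15 + ? → (4,3) = 40 − 19 = 21.
The remaining cell in column 4 is (4,4) = 40 − 45 = -5.

25 -1 -3 19 / 11 5 7 17 / 3 13 15 9 / 1 23 21 -5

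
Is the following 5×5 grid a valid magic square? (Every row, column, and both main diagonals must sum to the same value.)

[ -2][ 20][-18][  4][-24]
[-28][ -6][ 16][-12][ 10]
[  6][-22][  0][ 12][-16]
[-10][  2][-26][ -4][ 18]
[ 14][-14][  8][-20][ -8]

Row 1: -2 + 20 + (-18) + 4 + (-24) = -20.
Row 2: -28 + (-6) + 16 + (-12) + 10 = -20.
Row 3: 6 + (-22) + 0 + 12 + (-16) = -20.
Row 4: -10 + 2 + (-26) + (-4) + 18 = -20.
Row 5: 14 + (-14) + 8 + (-20) + (-8) = -20.
Column 1: -2 + (-28) + 6 + (-10) + 14 = -20.
Column 2: 20 + (-6) + (-22) + 2 + (-14) = -20.
Column 3: -18 + 16 + 0 + (-26) + 8 = -20.
Column 4: 4 + (-12) + 12 + (-4) + (-20) = -20.
Column 5: -24 + 10 + (-16) + 18 + (-8) = -20.
Main diagonal: -2 + (-6) + 0 + (-4) + (-8) = -20.
Anti-diagonal: -24 + (-12) + 0 + 2 + 14 = -20.
All lines sum to -20.

Yes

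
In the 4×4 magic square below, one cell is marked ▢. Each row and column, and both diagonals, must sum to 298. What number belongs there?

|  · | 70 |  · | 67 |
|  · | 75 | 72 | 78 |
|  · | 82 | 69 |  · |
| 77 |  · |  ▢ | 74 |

Row 2 needs 298; the known cells sum to 225, so (2,1) = 73.
The remaining cell in column 2 is (4,2) = 298 − 227 = 71.
Column 4 must total 298; the given cells sum to 219, so (3,4) = 79.
Using main diagonal: 75 + 69 + 74 + ? → (1,1) = 298 − 218 = 80.
Row 1: 80 + 70 + 67 + ? = 298, so (1,3) = 81.
Row 3 needs 298; the known cells sum to 230, so (3,1) = 68.
Using row 4: 77 + 71 + 74 + ? → (4,3) = 298 − 222 = 76.

76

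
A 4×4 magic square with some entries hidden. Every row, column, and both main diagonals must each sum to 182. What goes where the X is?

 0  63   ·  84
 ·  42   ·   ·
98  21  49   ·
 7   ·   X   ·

28

Row 1 needs 182; the known cells sum to 147, so (1,3) = 35.
Using row 3: 98 + 21 + 49 + ? → (3,4) = 182 − 168 = 14.
Column 1 needs 182; the known cells sum to 105, so (2,1) = 77.
Using column 2: 63 + 42 + 21 + ? → (4,2) = 182 − 126 = 56.
Main diagonal: 0 + 42 + 49 + ? = 182, so (4,4) = 91.
Using anti-diagonal: 84 + 21 + 7 + ? → (2,3) = 182 − 112 = 70.
Row 2 needs 182; the known cells sum to 189, so (2,4) = -7.
Row 4 must total 182; the given cells sum to 154, so (4,3) = 28.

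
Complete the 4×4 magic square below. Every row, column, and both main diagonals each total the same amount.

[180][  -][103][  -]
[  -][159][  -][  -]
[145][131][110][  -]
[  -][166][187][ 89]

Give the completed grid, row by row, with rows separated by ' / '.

Main diagonal is already complete: 180 + 159 + 110 + 89 = 538, so that is the magic constant.
Using row 3: 145 + 131 + 110 + ? → (3,4) = 538 − 386 = 152.
Row 4 needs 538; the known cells sum to 442, so (4,1) = 96.
From column 1, 538 − (180 + 145 + 96) gives (2,1) = 117.
Using column 2: 159 + 131 + 166 + ? → (1,2) = 538 − 456 = 82.
Column 3 must total 538; the given cells sum to 400, so (2,3) = 138.
Using anti-diagonal: 138 + 131 + 96 + ? → (1,4) = 538 − 365 = 173.
Row 2 must total 538; the given cells sum to 414, so (2,4) = 124.

180 82 103 173 / 117 159 138 124 / 145 131 110 152 / 96 166 187 89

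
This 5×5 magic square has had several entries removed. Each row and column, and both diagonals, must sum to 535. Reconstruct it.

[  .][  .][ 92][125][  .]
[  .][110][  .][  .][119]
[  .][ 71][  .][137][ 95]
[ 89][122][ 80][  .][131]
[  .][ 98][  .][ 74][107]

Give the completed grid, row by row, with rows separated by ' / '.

Row 4 needs 535; the known cells sum to 422, so (4,4) = 113.
Column 2: 110 + 71 + 122 + 98 + ? = 535, so (1,2) = 134.
Column 4 needs 535; the known cells sum to 449, so (2,4) = 86.
Column 5 needs 535; the known cells sum to 452, so (1,5) = 83.
Row 1 needs 535; the known cells sum to 434, so (1,1) = 101.
Using main diagonal: 101 + 110 + 113 + 107 + ? → (3,3) = 535 − 431 = 104.
The remaining cell in anti-diagonal is (5,1) = 535 − 395 = 140.
Row 3: 71 + 104 + 137 + 95 + ? = 535, so (3,1) = 128.
Row 5 needs 535; the known cells sum to 419, so (5,3) = 116.
From column 1, 535 − (101 + 128 + 89 + 140) gives (2,1) = 77.
From column 3, 535 − (92 + 104 + 80 + 116) gives (2,3) = 143.

101 134 92 125 83 / 77 110 143 86 119 / 128 71 104 137 95 / 89 122 80 113 131 / 140 98 116 74 107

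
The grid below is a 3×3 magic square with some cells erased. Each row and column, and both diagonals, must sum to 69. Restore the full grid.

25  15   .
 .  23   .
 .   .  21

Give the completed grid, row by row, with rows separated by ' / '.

25 15 29 / 27 23 19 / 17 31 21

Using row 1: 25 + 15 + ? → (1,3) = 69 − 40 = 29.
Using column 2: 15 + 23 + ? → (3,2) = 69 − 38 = 31.
Column 3 needs 69; the known cells sum to 50, so (2,3) = 19.
Anti-diagonal: 29 + 23 + ? = 69, so (3,1) = 17.
Row 2: 23 + 19 + ? = 69, so (2,1) = 27.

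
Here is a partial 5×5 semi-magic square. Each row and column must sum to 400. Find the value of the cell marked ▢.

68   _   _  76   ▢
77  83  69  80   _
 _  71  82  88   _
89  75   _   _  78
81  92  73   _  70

The remaining cell in row 2 is (2,5) = 400 − 309 = 91.
From row 5, 400 − (81 + 92 + 73 + 70) gives (5,4) = 84.
Column 1 must total 400; the given cells sum to 315, so (3,1) = 85.
The remaining cell in column 2 is (1,2) = 400 − 321 = 79.
From column 4, 400 − (76 + 80 + 88 + 84) gives (4,4) = 72.
Row 3: 85 + 71 + 82 + 88 + ? = 400, so (3,5) = 74.
The remaining cell in row 4 is (4,3) = 400 − 314 = 86.
Using column 3: 69 + 82 + 86 + 73 + ? → (1,3) = 400 − 310 = 90.
Using column 5: 91 + 74 + 78 + 70 + ? → (1,5) = 400 − 313 = 87.

87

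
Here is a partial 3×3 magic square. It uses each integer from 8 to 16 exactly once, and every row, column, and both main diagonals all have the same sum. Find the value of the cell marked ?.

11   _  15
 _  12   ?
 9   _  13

8

The entries are 8 through 16, which sum to 108, so each line sums to 108/3 = 36.
Row 1: 11 + 15 + ? = 36, so (1,2) = 10.
The remaining cell in row 3 is (3,2) = 36 − 22 = 14.
Column 1 needs 36; the known cells sum to 20, so (2,1) = 16.
From column 3, 36 − (15 + 13) gives (2,3) = 8.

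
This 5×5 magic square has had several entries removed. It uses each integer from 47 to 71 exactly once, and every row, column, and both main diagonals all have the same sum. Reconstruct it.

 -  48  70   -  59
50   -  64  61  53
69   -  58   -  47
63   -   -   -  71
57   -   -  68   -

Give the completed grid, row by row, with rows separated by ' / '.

The entries are 47 through 71, which sum to 1475, so each line sums to 1475/5 = 295.
Row 2 must total 295; the given cells sum to 228, so (2,2) = 67.
Using column 1: 50 + 69 + 63 + 57 + ? → (1,1) = 295 − 239 = 56.
The remaining cell in column 5 is (5,5) = 295 − 230 = 65.
Main diagonal must total 295; the given cells sum to 246, so (4,4) = 49.
From anti-diagonal, 295 − (59 + 61 + 58 + 57) gives (4,2) = 60.
Row 1 needs 295; the known cells sum to 233, so (1,4) = 62.
Row 4 must total 295; the given cells sum to 243, so (4,3) = 52.
Column 3 must total 295; the given cells sum to 244, so (5,3) = 51.
Column 4 must total 295; the given cells sum to 240, so (3,4) = 55.
From row 3, 295 − (69 + 58 + 55 + 47) gives (3,2) = 66.
Using row 5: 57 + 51 + 68 + 65 + ? → (5,2) = 295 − 241 = 54.

56 48 70 62 59 / 50 67 64 61 53 / 69 66 58 55 47 / 63 60 52 49 71 / 57 54 51 68 65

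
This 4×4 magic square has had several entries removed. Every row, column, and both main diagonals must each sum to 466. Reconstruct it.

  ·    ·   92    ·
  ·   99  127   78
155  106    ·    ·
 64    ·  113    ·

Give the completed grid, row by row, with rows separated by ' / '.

Row 2 must total 466; the given cells sum to 304, so (2,1) = 162.
Using column 1: 162 + 155 + 64 + ? → (1,1) = 466 − 381 = 85.
Column 3: 92 + 127 + 113 + ? = 466, so (3,3) = 134.
Main diagonal needs 466; the known cells sum to 318, so (4,4) = 148.
The remaining cell in anti-diagonal is (1,4) = 466 − 297 = 169.
The remaining cell in row 1 is (1,2) = 466 − 346 = 120.
The remaining cell in row 3 is (3,4) = 466 − 395 = 71.
The remaining cell in row 4 is (4,2) = 466 − 325 = 141.

85 120 92 169 / 162 99 127 78 / 155 106 134 71 / 64 141 113 148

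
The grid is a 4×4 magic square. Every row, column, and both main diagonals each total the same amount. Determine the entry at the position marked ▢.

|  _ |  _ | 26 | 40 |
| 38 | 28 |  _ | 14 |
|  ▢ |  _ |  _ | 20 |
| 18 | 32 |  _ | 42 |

Column 4 is complete and sums to 116; that is the magic constant.
Row 2 needs 116; the known cells sum to 80, so (2,3) = 36.
The remaining cell in row 4 is (4,3) = 116 − 92 = 24.
From column 3, 116 − (26 + 36 + 24) gives (3,3) = 30.
Using main diagonal: 28 + 30 + 42 + ? → (1,1) = 116 − 100 = 16.
Anti-diagonal must total 116; the given cells sum to 94, so (3,2) = 22.
Row 1 must total 116; the given cells sum to 82, so (1,2) = 34.
From row 3, 116 − (22 + 30 + 20) gives (3,1) = 44.

44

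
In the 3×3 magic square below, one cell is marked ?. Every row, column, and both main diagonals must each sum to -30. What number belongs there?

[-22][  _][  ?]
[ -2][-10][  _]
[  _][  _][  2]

From row 2, -30 − (-2 + (-10)) gives (2,3) = -18.
Column 1 must total -30; the given cells sum to -24, so (3,1) = -6.
Column 3: -18 + 2 + ? = -30, so (1,3) = -14.

-14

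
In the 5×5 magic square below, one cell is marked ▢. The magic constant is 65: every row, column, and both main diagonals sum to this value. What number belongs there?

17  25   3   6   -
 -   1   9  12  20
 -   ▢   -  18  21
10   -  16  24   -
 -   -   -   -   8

From row 1, 65 − (17 + 25 + 3 + 6) gives (1,5) = 14.
From row 2, 65 − (1 + 9 + 12 + 20) gives (2,1) = 23.
From column 4, 65 − (6 + 12 + 18 + 24) gives (5,4) = 5.
The remaining cell in column 5 is (4,5) = 65 − 63 = 2.
Main diagonal needs 65; the known cells sum to 50, so (3,3) = 15.
The remaining cell in row 4 is (4,2) = 65 − 52 = 13.
Column 3 needs 65; the known cells sum to 43, so (5,3) = 22.
Using anti-diagonal: 14 + 12 + 15 + 13 + ? → (5,1) = 65 − 54 = 11.
The remaining cell in row 5 is (5,2) = 65 − 46 = 19.
Column 1 needs 65; the known cells sum to 61, so (3,1) = 4.
Column 2 must total 65; the given cells sum to 58, so (3,2) = 7.

7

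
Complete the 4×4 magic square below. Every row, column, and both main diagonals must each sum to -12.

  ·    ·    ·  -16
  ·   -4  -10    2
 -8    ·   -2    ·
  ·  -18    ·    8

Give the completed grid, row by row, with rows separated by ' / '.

-14 6 12 -16 / 0 -4 -10 2 / -8 4 -2 -6 / 10 -18 -12 8

Using row 2: -4 + (-10) + 2 + ? → (2,1) = -12 − (-12) = 0.
Column 4 must total -12; the given cells sum to -6, so (3,4) = -6.
From main diagonal, -12 − (-4 + (-2) + 8) gives (1,1) = -14.
The remaining cell in row 3 is (3,2) = -12 − (-16) = 4.
Column 1 must total -12; the given cells sum to -22, so (4,1) = 10.
Column 2: -4 + 4 + (-18) + ? = -12, so (1,2) = 6.
Row 1: -14 + 6 + (-16) + ? = -12, so (1,3) = 12.
Row 4: 10 + (-18) + 8 + ? = -12, so (4,3) = -12.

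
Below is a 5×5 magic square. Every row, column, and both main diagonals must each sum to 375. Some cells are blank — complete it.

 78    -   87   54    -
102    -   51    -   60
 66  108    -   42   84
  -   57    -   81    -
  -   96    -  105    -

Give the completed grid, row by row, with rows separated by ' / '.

Row 3 needs 375; the known cells sum to 300, so (3,3) = 75.
Column 4: 54 + 42 + 81 + 105 + ? = 375, so (2,4) = 93.
Using row 2: 102 + 51 + 93 + 60 + ? → (2,2) = 375 − 306 = 69.
From column 2, 375 − (69 + 108 + 57 + 96) gives (1,2) = 45.
Main diagonal: 78 + 69 + 75 + 81 + ? = 375, so (5,5) = 72.
Row 1 needs 375; the known cells sum to 264, so (1,5) = 111.
Column 5: 111 + 60 + 84 + 72 + ? = 375, so (4,5) = 48.
Anti-diagonal needs 375; the known cells sum to 336, so (5,1) = 39.
Row 5 must total 375; the given cells sum to 312, so (5,3) = 63.
Column 1: 78 + 102 + 66 + 39 + ? = 375, so (4,1) = 90.
From column 3, 375 − (87 + 51 + 75 + 63) gives (4,3) = 99.

78 45 87 54 111 / 102 69 51 93 60 / 66 108 75 42 84 / 90 57 99 81 48 / 39 96 63 105 72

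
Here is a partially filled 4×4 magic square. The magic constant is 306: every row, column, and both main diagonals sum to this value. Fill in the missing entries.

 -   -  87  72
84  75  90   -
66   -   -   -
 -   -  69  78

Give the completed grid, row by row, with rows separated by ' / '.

Row 2 must total 306; the given cells sum to 249, so (2,4) = 57.
Column 3 needs 306; the known cells sum to 246, so (3,3) = 60.
Column 4 needs 306; the known cells sum to 207, so (3,4) = 99.
From main diagonal, 306 − (75 + 60 + 78) gives (1,1) = 93.
Row 1 must total 306; the given cells sum to 252, so (1,2) = 54.
The remaining cell in row 3 is (3,2) = 306 − 225 = 81.
From column 1, 306 − (93 + 84 + 66) gives (4,1) = 63.
Column 2 needs 306; the known cells sum to 210, so (4,2) = 96.

93 54 87 72 / 84 75 90 57 / 66 81 60 99 / 63 96 69 78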